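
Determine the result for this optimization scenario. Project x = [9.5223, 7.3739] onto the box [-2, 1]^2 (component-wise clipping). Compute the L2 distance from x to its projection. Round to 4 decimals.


Project each component onto [-2, 1].
clip(9.5223) = 1.0, clip(7.3739) = 1.0
Projection = [1.0, 1.0]
Squared diffs: [72.6296, 40.6266]
Distance = sqrt(113.2562) = 10.6422


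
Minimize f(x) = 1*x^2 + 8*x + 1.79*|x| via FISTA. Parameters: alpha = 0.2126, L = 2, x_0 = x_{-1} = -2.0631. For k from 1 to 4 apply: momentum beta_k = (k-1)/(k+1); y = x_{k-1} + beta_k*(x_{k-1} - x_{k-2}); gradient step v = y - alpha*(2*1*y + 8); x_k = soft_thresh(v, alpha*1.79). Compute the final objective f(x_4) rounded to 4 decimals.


FISTA on f(x) = 1*x^2 + 8*x + 1.79*|x|
L = 2, alpha = 0.2126
Iteration 1: beta = 0.0, y = -2.0631 + 0.0*(-2.0631 + 2.0631) = -2.0631
  grad(y) = 3.8738, v = y - alpha*grad = -2.8867
  prox(v) = soft_thresh(-2.8867, 0.3806) = -2.5061
Iteration 2: beta = 0.3333, y = -2.5061 + 0.3333*(-2.5061 + 2.0631) = -2.6538
  grad(y) = 2.6924, v = y - alpha*grad = -3.2262
  prox(v) = soft_thresh(-3.2262, 0.3806) = -2.8456
Iteration 3: beta = 0.5, y = -2.8456 + 0.5*(-2.8456 + 2.5061) = -3.0154
  grad(y) = 1.9692, v = y - alpha*grad = -3.4341
  prox(v) = soft_thresh(-3.4341, 0.3806) = -3.0535
Iteration 4: beta = 0.6, y = -3.0535 + 0.6*(-3.0535 + 2.8456) = -3.1782
  grad(y) = 1.6436, v = y - alpha*grad = -3.5276
  prox(v) = soft_thresh(-3.5276, 0.3806) = -3.1471
f(x_4) = 1*(-3.1471)^2 + 8*(-3.1471) + 1.79*|-3.1471| = -9.6393


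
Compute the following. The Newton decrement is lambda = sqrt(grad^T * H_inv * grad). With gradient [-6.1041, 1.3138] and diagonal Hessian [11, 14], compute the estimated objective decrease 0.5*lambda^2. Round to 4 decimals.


Step 1: H is diagonal, so H^(-1) * g = [-0.5549, 0.0938].
Step 2: g^T H^(-1) g = sum_i g_i^2 / H_ii
  = (-6.1041)^2/11 + (1.3138)^2/14
  = 3.3873 + 0.1233 = 3.5106
Step 3: Objective decrease = 0.5 * g^T H^(-1) g = 1.7553


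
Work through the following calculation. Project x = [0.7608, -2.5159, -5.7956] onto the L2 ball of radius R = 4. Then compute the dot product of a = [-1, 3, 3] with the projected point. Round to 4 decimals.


Step 1: Compute ||x|| (intermediates to 6 decimals).
||x|| = sqrt(0.7608^2 + (-2.5159)^2 + (-5.7956)^2) = 6.363768
Step 2: Project.
Since ||x|| > R, scale = R/||x|| = 4/6.363768 = 0.628558, proj(x) = scale * x
proj(x) = [0.478207, -1.581389, -3.642871]
Step 3: Dot product.
a^T * proj(x) = -1*0.478207 + 3*(-1.581389) + 3*(-3.642871) = -16.151


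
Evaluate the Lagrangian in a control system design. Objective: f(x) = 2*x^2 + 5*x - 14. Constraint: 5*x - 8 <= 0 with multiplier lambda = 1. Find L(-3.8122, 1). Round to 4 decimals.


Step 1: Evaluate f(x).
f(-3.8122) = 2*(-3.8122)^2 + 5*(-3.8122) - 14 = -3.9953
Step 2: Evaluate g(x).
g(-3.8122) = 5*-3.8122 - 8 = -27.061
Step 3: Compute Lagrangian.
L = -3.9953 + 1*-27.061 = -31.0563


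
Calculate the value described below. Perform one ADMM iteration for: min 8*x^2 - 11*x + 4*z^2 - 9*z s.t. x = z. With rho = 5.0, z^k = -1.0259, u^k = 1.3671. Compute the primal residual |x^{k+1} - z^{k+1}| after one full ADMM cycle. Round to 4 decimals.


ADMM iteration with rho = 5.0, z^k = -1.0259, u^k = 1.3671
Step 1: x-update.
Minimize 8*x^2 - 11*x + (5.0/2)*(x + 1.0259 + 1.3671)^2
FOC: (2*8 + 5.0)*x = 11 + 5.0*(-1.0259 - 1.3671)
x^{k+1} = -0.046
Step 2: z-update.
Minimize 4*z^2 - 9*z + (5.0/2)*(-0.046 - z + 1.3671)^2
FOC: (2*4 + 5.0)*z = 9 + 5.0*(-0.046 + 1.3671)
z^{k+1} = 1.2004
Step 3: u-update.
u^{k+1} = 1.3671 - 0.046 - 1.2004 = 0.1207
Step 4: Primal residual = |-0.046 - 1.2004| = 1.2464


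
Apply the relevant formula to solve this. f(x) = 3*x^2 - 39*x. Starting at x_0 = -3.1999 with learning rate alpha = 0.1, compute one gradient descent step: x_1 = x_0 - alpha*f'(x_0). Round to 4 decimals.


We compute the gradient at x_0 and apply the update.
f'(x) = 6*x - 39
f'(-3.1999) = 6*-3.1999 - 39 = -58.1994
x_1 = -3.1999 - 0.1*-58.1994 = 2.62


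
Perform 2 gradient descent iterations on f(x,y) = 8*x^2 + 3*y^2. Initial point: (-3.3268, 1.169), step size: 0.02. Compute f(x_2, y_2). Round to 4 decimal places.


Gradient descent on f(x,y) = 8*x^2 + 3*y^2.
Starting point: (-3.3268, 1.169), alpha = 0.02
Step 1: grad_x = 2*8*-3.3268 = -53.2288, grad_y = 2*3*1.169 = 7.014
  x_1 = -3.3268 - 0.02*-53.2288 = -2.2622
  y_1 = 1.169 - 0.02*7.014 = 1.0287
Step 2: grad_x = 2*8*-2.2622 = -36.1956, grad_y = 2*3*1.0287 = 6.1723
  x_2 = -2.2622 - 0.02*-36.1956 = -1.5383
  y_2 = 1.0287 - 0.02*6.1723 = 0.9053
f(-1.5383, 0.9053) = 8*(-1.5383)^2 + 3*0.9053^2 = 21.3898


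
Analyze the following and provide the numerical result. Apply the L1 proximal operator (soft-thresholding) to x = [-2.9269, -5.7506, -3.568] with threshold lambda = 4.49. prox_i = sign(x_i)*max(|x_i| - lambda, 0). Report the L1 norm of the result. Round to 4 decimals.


Soft-thresholding with lambda = 4.49:
prox(-2.9269) = sign(-2.9269)*max(|-2.9269| - 4.49, 0) = 0.0
prox(-5.7506) = sign(-5.7506)*max(|-5.7506| - 4.49, 0) = -1.2606
prox(-3.568) = sign(-3.568)*max(|-3.568| - 4.49, 0) = 0.0
prox(x) = [0.0, -1.2606, 0.0]
||prox(x)||_1 = 0.0 + 1.2606 + 0.0 = 1.2606


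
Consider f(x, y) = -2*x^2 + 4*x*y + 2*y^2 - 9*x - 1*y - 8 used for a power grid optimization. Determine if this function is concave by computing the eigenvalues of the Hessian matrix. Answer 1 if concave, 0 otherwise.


The Hessian of f(x,y) = -2*x^2 + 4*x*y + 2*y^2 - 9*x - 1*y - 8 is:
H = [[-4, 4], [4, 4]]
Trace = -4 + 4 = 0
Determinant = -4*4 - (4)^2 = -32
Discriminant = (0)^2 - 4*-32 = 128.0
Eigenvalues: lambda_1 = -5.6569, lambda_2 = 5.6569
The function is not concave.

0


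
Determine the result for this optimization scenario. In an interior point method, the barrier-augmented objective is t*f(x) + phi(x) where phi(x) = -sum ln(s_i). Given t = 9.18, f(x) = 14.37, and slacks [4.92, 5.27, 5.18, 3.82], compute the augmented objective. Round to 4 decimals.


Step 1: Compute log-barrier.
ln values: [1.5933, 1.662, 1.6448, 1.3403]
phi = -(1.5933 + 1.662 + 1.6448 + 1.3403) = -6.2404
Step 2: Compute augmented objective.
t*f(x) = 9.18*14.37 = 131.9166
Total = 131.9166 - 6.2404 = 125.6762


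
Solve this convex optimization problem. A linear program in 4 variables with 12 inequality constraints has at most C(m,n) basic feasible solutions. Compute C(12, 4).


Each vertex corresponds to some choice of n active constraints out of m, so the number of vertices is at most C(m, n) = m! / (n!(m-n)!).
m = 12, n = 4
Numerator: 12 * 11 * 10 * 9
Denominator: 4! = 24
C(12, 4) = 495


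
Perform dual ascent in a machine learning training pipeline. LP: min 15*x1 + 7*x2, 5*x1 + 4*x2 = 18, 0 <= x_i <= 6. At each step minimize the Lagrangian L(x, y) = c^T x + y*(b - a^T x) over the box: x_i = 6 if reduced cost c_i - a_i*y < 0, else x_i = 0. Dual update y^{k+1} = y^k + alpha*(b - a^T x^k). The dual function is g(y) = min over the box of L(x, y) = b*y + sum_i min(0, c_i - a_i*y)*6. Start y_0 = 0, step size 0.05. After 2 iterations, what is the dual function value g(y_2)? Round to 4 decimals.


Dual ascent for LP: min 15*x1 + 7*x2, 5*x1 + 4*x2 = 18, 0 <= x_i <= 6
Step 1: y^k = 0.0, reduced costs: (15.0, 7.0)
  x^k = (0.0, 0.0), subgradient = b - a^T x = 18.0
  y^{k+1} = 0.0 + 0.05*18.0 = 0.9
Step 2: y^k = 0.9, reduced costs: (10.5, 3.4)
  x^k = (0.0, 0.0), subgradient = b - a^T x = 18.0
  y^{k+1} = 0.9 + 0.05*18.0 = 1.8
Dual objective at y_2 = 1.8: reduced costs (6.0, -0.2), box minimizer x = (0.0, 6.0)
g(y_2) = b*y + (c1 - a1*y)*x1 + (c2 - a2*y)*x2 = 18*1.8 + 6.0*0.0 + (-0.2)*6.0 = 32.4 + 0.0 - 1.2 = 31.2


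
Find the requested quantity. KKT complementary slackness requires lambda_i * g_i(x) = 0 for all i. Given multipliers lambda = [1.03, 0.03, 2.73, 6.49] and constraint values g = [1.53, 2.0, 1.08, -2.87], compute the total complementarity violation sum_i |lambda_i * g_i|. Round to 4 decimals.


KKT complementary slackness check:
lambda_1 * g_1 = 1.03 * 1.53 = 1.5759
lambda_2 * g_2 = 0.03 * 2.0 = 0.06
lambda_3 * g_3 = 2.73 * 1.08 = 2.9484
lambda_4 * g_4 = 6.49 * -2.87 = -18.6263
Total violation = 1.5759 + 0.06 + 2.9484 + 18.6263 = 23.2106


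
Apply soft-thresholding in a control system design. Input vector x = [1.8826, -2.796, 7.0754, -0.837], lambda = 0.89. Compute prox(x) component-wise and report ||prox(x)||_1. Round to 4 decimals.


Soft-thresholding with lambda = 0.89:
prox(1.8826) = sign(1.8826)*max(|1.8826| - 0.89, 0) = 0.9926
prox(-2.796) = sign(-2.796)*max(|-2.796| - 0.89, 0) = -1.906
prox(7.0754) = sign(7.0754)*max(|7.0754| - 0.89, 0) = 6.1854
prox(-0.837) = sign(-0.837)*max(|-0.837| - 0.89, 0) = 0.0
prox(x) = [0.9926, -1.906, 6.1854, 0.0]
||prox(x)||_1 = 0.9926 + 1.906 + 6.1854 + 0.0 = 9.084


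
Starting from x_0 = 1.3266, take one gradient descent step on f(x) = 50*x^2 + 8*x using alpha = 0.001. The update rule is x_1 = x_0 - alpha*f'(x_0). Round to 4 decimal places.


We compute the gradient at x_0 and apply the update.
f'(x) = 100*x + 8
f'(1.3266) = 100*1.3266 + 8 = 140.66
x_1 = 1.3266 - 0.001*140.66 = 1.1859


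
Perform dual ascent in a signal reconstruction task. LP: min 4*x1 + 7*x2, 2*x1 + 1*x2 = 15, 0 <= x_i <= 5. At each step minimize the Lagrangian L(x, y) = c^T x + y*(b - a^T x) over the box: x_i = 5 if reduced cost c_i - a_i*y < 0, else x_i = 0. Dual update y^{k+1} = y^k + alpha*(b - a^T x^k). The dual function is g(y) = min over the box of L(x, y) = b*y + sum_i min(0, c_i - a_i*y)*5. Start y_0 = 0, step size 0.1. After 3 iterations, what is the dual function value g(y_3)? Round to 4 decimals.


Dual ascent for LP: min 4*x1 + 7*x2, 2*x1 + 1*x2 = 15, 0 <= x_i <= 5
Step 1: y^k = 0.0, reduced costs: (4.0, 7.0)
  x^k = (0.0, 0.0), subgradient = b - a^T x = 15.0
  y^{k+1} = 0.0 + 0.1*15.0 = 1.5
Step 2: y^k = 1.5, reduced costs: (1.0, 5.5)
  x^k = (0.0, 0.0), subgradient = b - a^T x = 15.0
  y^{k+1} = 1.5 + 0.1*15.0 = 3.0
Step 3: y^k = 3.0, reduced costs: (-2.0, 4.0)
  x^k = (5.0, 0.0), subgradient = b - a^T x = 5.0
  y^{k+1} = 3.0 + 0.1*5.0 = 3.5
Dual objective at y_3 = 3.5: reduced costs (-3.0, 3.5), box minimizer x = (5.0, 0.0)
g(y_3) = b*y + (c1 - a1*y)*x1 + (c2 - a2*y)*x2 = 15*3.5 + (-3.0)*5.0 + 3.5*0.0 = 52.5 - 15.0 + 0.0 = 37.5


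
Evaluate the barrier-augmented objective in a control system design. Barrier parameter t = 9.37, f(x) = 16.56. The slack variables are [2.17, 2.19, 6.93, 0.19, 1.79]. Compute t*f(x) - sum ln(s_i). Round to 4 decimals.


Step 1: Compute log-barrier.
ln values: [0.7747, 0.7839, 1.9359, -1.6607, 0.5822]
phi = -(0.7747 + 0.7839 + 1.9359 - 1.6607 + 0.5822) = -2.416
Step 2: Compute augmented objective.
t*f(x) = 9.37*16.56 = 155.1672
Total = 155.1672 - 2.416 = 152.7512


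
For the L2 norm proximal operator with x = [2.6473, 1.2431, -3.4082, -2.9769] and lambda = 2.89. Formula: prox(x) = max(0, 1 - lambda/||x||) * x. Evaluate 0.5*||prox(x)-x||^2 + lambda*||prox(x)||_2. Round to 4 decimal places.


Step 1: Compute ||x||.
||x|| = 5.3881
Step 2: Compute scaling factor.
scale = max(0, 1 - 2.89/5.3881) = 0.4636
Step 3: prox(x) = [1.2274, 0.5763, -1.5801, -1.3802]
||prox(x)|| = 2.4981
Step 4: Proximal objective.
0.5*||prox-x||^2 = 4.1761
lambda*||prox|| = 7.2195
Total = 11.3955


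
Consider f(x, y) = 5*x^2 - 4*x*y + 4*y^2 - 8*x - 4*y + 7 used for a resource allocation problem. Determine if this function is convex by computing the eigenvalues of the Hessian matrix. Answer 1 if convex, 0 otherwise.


The Hessian of f(x,y) = 5*x^2 - 4*x*y + 4*y^2 - 8*x - 4*y + 7 is:
H = [[10, -4], [-4, 8]]
Trace = 10 + 8 = 18
Determinant = 10*8 - (-4)^2 = 64
Discriminant = (18)^2 - 4*64 = 68.0
Eigenvalues: lambda_1 = 4.8769, lambda_2 = 13.1231
The function is convex.

1


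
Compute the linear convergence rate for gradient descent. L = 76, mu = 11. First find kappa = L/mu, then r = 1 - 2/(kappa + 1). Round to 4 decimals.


Step 1: Compute the condition number.
kappa = L/mu = 76/11 = 6.9091
Step 2: Compute the convergence rate.
r = 1 - 2/(kappa + 1) = 1 - 2*mu/(L + mu) = (L - mu)/(L + mu) = 65/87 = 0.7471


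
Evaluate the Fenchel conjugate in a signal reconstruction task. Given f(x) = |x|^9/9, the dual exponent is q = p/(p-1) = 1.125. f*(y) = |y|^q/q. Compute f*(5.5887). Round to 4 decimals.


The conjugate exponent q satisfies 1/p + 1/q = 1.
p = 9, so q = 9/(9 - 1) = 1.125
|y|^q = 5.5887^1.125 = 6.9299
f*(5.5887) = 6.9299 / 1.125 = 6.1599


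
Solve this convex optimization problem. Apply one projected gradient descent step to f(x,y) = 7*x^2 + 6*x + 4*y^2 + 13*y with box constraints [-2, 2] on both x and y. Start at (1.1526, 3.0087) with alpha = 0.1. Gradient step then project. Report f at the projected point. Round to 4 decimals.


Step 1: Compute gradient at (1.1526, 3.0087).
grad_x = 2*7*1.1526 + 6 = 22.1364
grad_y = 2*4*3.0087 + 13 = 37.0696
Step 2: Gradient step.
x_raw = 1.1526 - 0.1*22.1364 = -1.061
y_raw = 3.0087 - 0.1*37.0696 = -0.6983
Step 3: Project onto [-2, 2].
x_proj = clip(-1.061) = -1.061
y_proj = clip(-0.6983) = -0.6983
Step 4: Evaluate f.
f(-1.061, -0.6983) = -5.6127


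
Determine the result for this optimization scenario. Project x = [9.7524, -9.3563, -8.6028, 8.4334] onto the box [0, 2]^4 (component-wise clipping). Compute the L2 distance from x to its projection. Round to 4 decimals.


Project each component onto [0, 2].
clip(9.7524) = 2.0, clip(-9.3563) = 0.0, clip(-8.6028) = 0.0, clip(8.4334) = 2.0
Projection = [2.0, 0.0, 0.0, 2.0]
Squared diffs: [60.0997, 87.5403, 74.0082, 41.3886]
Distance = sqrt(263.0368) = 16.2184


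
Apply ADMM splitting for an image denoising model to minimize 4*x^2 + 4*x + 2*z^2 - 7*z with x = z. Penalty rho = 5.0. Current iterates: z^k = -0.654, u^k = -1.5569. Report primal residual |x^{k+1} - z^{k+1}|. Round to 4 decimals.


ADMM iteration with rho = 5.0, z^k = -0.654, u^k = -1.5569
Step 1: x-update.
Minimize 4*x^2 + 4*x + (5.0/2)*(x + 0.654 - 1.5569)^2
FOC: (2*4 + 5.0)*x = -4 + 5.0*(-0.654 + 1.5569)
x^{k+1} = 0.0396
Step 2: z-update.
Minimize 2*z^2 - 7*z + (5.0/2)*(0.0396 - z - 1.5569)^2
FOC: (2*2 + 5.0)*z = 7 + 5.0*(0.0396 - 1.5569)
z^{k+1} = -0.0652
Step 3: u-update.
u^{k+1} = -1.5569 + 0.0396 + 0.0652 = -1.4521
Step 4: Primal residual = |0.0396 + 0.0652| = 0.1048


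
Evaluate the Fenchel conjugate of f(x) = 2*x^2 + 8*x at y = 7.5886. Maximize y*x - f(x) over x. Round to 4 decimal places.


f*(y) = sup_x {y*x - a*x^2 - b*x} = sup_x {(y-b)*x - a*x^2}
FOC: (y - b) - 2a*x = 0 => x* = (y - b)/(2a)
x* = (7.5886 - 8)/(2*2) = -0.1029
f*(7.5886) = (y-b)^2/(4a) = (7.5886 - 8)^2/(4*2)
= 0.1692/8 = 0.0212


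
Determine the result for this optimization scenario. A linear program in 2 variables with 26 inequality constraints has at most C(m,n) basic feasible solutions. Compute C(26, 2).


Each vertex corresponds to some choice of n active constraints out of m, so the number of vertices is at most C(m, n) = m! / (n!(m-n)!).
m = 26, n = 2
Numerator: 26 * 25
Denominator: 2! = 2
C(26, 2) = 325


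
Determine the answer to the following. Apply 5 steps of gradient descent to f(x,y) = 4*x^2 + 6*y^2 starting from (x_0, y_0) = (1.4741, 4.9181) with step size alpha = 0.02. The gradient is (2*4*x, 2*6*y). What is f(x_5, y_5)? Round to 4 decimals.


Gradient descent on f(x,y) = 4*x^2 + 6*y^2.
Starting point: (1.4741, 4.9181), alpha = 0.02
Step 1: grad_x = 2*4*1.4741 = 11.7928, grad_y = 2*6*4.9181 = 59.0172
  x_1 = 1.4741 - 0.02*11.7928 = 1.2382
  y_1 = 4.9181 - 0.02*59.0172 = 3.7378
Step 2: grad_x = 2*4*1.2382 = 9.906, grad_y = 2*6*3.7378 = 44.8531
  x_2 = 1.2382 - 0.02*9.906 = 1.0401
  y_2 = 3.7378 - 0.02*44.8531 = 2.8407
Step 3: grad_x = 2*4*1.0401 = 8.321, grad_y = 2*6*2.8407 = 34.0883
  x_3 = 1.0401 - 0.02*8.321 = 0.8737
  y_3 = 2.8407 - 0.02*34.0883 = 2.1589
Step 4: grad_x = 2*4*0.8737 = 6.9896, grad_y = 2*6*2.1589 = 25.9071
  x_4 = 0.8737 - 0.02*6.9896 = 0.7339
  y_4 = 2.1589 - 0.02*25.9071 = 1.6408
Step 5: grad_x = 2*4*0.7339 = 5.8713, grad_y = 2*6*1.6408 = 19.6894
  x_5 = 0.7339 - 0.02*5.8713 = 0.6165
  y_5 = 1.6408 - 0.02*19.6894 = 1.247
f(0.6165, 1.247) = 4*0.6165^2 + 6*1.247^2 = 10.8502


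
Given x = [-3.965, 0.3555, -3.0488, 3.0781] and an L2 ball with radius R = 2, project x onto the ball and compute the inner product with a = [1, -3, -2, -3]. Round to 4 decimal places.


Step 1: Compute ||x|| (intermediates to 6 decimals).
||x|| = sqrt((-3.965)^2 + 0.3555^2 + (-3.0488)^2 + 3.0781^2) = 5.883663
Step 2: Project.
Since ||x|| > R, scale = R/||x|| = 2/5.883663 = 0.339924, proj(x) = scale * x
proj(x) = [-1.347799, 0.120843, -1.03636, 1.04632]
Step 3: Dot product.
a^T * proj(x) = 1*(-1.347799) - 3*0.120843 - 2*(-1.03636) - 3*1.04632 = -2.7766


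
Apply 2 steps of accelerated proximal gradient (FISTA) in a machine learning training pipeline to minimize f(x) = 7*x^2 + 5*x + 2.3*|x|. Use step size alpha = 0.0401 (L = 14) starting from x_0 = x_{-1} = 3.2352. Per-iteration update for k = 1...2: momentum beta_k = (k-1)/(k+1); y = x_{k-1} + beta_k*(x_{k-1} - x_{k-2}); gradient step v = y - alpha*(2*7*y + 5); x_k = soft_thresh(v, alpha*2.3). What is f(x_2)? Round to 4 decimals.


FISTA on f(x) = 7*x^2 + 5*x + 2.3*|x|
L = 14, alpha = 0.0401
Iteration 1: beta = 0.0, y = 3.2352 + 0.0*(3.2352 - 3.2352) = 3.2352
  grad(y) = 50.2928, v = y - alpha*grad = 1.2185
  prox(v) = soft_thresh(1.2185, 0.0922) = 1.1262
Iteration 2: beta = 0.3333, y = 1.1262 + 0.3333*(1.1262 - 3.2352) = 0.4232
  grad(y) = 10.9253, v = y - alpha*grad = -0.0149
  prox(v) = soft_thresh(-0.0149, 0.0922) = 0.0
f(x_2) = 7*0.0^2 + 5*0.0 + 2.3*|0.0| = 0.0


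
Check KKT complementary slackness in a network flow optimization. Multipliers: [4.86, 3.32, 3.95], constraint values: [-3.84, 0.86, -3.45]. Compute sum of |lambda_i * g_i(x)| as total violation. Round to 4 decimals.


KKT complementary slackness check:
lambda_1 * g_1 = 4.86 * -3.84 = -18.6624
lambda_2 * g_2 = 3.32 * 0.86 = 2.8552
lambda_3 * g_3 = 3.95 * -3.45 = -13.6275
Total violation = 18.6624 + 2.8552 + 13.6275 = 35.1451


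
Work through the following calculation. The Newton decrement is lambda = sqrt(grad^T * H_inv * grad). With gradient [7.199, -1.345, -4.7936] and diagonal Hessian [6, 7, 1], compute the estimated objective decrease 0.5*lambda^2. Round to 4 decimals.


Step 1: H is diagonal, so H^(-1) * g = [1.1998, -0.1921, -4.7936].
Step 2: g^T H^(-1) g = sum_i g_i^2 / H_ii
  = (7.199)^2/6 + (-1.345)^2/7 + (-4.7936)^2/1
  = 8.6376 + 0.2584 + 22.9786 = 31.8746
Step 3: Objective decrease = 0.5 * g^T H^(-1) g = 15.9373


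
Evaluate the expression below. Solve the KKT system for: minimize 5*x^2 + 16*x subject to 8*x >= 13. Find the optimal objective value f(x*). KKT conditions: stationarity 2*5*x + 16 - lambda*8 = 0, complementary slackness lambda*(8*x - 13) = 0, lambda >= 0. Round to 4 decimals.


Step 1: Try lambda = 0 (constraint inactive).
x_unc = -16/(2*5) = -1.6
Check: 8*-1.6 = -12.8 < 13 -- violated!
Step 2: Constraint must be active: 8*x = 13
x* = 13/8 = 1.625
lambda = (2*5*1.625 + 16)/8 = 4.0313
Step 3: Compute optimal value.
f(x*) = 5*1.625^2 + 16*1.625 = 39.2031


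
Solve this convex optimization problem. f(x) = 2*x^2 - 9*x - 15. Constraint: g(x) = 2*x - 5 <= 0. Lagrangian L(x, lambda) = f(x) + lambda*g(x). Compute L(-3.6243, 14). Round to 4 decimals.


Step 1: Evaluate f(x).
f(-3.6243) = 2*(-3.6243)^2 - 9*(-3.6243) - 15 = 43.8898
Step 2: Evaluate g(x).
g(-3.6243) = 2*-3.6243 - 5 = -12.2486
Step 3: Compute Lagrangian.
L = 43.8898 + 14*-12.2486 = -127.5906


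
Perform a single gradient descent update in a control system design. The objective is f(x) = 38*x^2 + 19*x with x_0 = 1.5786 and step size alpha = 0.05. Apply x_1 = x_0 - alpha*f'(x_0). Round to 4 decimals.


We compute the gradient at x_0 and apply the update.
f'(x) = 76*x + 19
f'(1.5786) = 76*1.5786 + 19 = 138.9736
x_1 = 1.5786 - 0.05*138.9736 = -5.3701


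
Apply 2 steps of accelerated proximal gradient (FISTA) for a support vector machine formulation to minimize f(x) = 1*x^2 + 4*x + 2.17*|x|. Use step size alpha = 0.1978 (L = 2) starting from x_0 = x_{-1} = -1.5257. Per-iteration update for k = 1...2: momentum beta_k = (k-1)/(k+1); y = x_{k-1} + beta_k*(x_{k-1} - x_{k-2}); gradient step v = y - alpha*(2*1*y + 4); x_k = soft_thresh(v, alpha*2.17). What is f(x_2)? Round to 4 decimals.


FISTA on f(x) = 1*x^2 + 4*x + 2.17*|x|
L = 2, alpha = 0.1978
Iteration 1: beta = 0.0, y = -1.5257 + 0.0*(-1.5257 + 1.5257) = -1.5257
  grad(y) = 0.9486, v = y - alpha*grad = -1.7133
  prox(v) = soft_thresh(-1.7133, 0.4292) = -1.2841
Iteration 2: beta = 0.3333, y = -1.2841 + 0.3333*(-1.2841 + 1.5257) = -1.2036
  grad(y) = 1.5928, v = y - alpha*grad = -1.5186
  prox(v) = soft_thresh(-1.5186, 0.4292) = -1.0894
f(x_2) = 1*(-1.0894)^2 + 4*(-1.0894) + 2.17*|-1.0894| = -0.8068


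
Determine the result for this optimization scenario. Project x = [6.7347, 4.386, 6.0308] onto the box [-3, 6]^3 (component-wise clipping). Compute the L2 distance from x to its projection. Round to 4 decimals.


Project each component onto [-3, 6].
clip(6.7347) = 6.0, clip(4.386) = 4.386, clip(6.0308) = 6.0
Projection = [6.0, 4.386, 6.0]
Squared diffs: [0.5398, 0.0, 0.0009]
Distance = sqrt(0.5407) = 0.7353


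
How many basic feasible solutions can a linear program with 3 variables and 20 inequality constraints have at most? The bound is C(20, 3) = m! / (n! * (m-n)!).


Each vertex corresponds to some choice of n active constraints out of m, so the number of vertices is at most C(m, n) = m! / (n!(m-n)!).
m = 20, n = 3
Numerator: 20 * 19 * 18
Denominator: 3! = 6
C(20, 3) = 1140


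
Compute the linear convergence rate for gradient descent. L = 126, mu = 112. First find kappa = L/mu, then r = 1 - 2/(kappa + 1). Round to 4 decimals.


Step 1: Compute the condition number.
kappa = L/mu = 126/112 = 1.125
Step 2: Compute the convergence rate.
r = 1 - 2/(kappa + 1) = 1 - 2*mu/(L + mu) = (L - mu)/(L + mu) = 14/238 = 0.0588


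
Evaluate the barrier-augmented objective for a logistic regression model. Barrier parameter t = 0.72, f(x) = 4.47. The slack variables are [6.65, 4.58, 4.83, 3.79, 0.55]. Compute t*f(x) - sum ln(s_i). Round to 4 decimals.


Step 1: Compute log-barrier.
ln values: [1.8946, 1.5217, 1.5748, 1.3324, -0.5978]
phi = -(1.8946 + 1.5217 + 1.5748 + 1.3324 - 0.5978) = -5.7257
Step 2: Compute augmented objective.
t*f(x) = 0.72*4.47 = 3.2184
Total = 3.2184 - 5.7257 = -2.5073


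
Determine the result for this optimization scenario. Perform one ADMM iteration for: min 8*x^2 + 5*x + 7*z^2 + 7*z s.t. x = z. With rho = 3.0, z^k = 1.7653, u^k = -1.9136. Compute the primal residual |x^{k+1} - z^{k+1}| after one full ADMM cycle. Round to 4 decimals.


ADMM iteration with rho = 3.0, z^k = 1.7653, u^k = -1.9136
Step 1: x-update.
Minimize 8*x^2 + 5*x + (3.0/2)*(x - 1.7653 - 1.9136)^2
FOC: (2*8 + 3.0)*x = -5 + 3.0*(1.7653 + 1.9136)
x^{k+1} = 0.3177
Step 2: z-update.
Minimize 7*z^2 + 7*z + (3.0/2)*(0.3177 - z - 1.9136)^2
FOC: (2*7 + 3.0)*z = -7 + 3.0*(0.3177 - 1.9136)
z^{k+1} = -0.6934
Step 3: u-update.
u^{k+1} = -1.9136 + 0.3177 + 0.6934 = -0.9025
Step 4: Primal residual = |0.3177 + 0.6934| = 1.0111


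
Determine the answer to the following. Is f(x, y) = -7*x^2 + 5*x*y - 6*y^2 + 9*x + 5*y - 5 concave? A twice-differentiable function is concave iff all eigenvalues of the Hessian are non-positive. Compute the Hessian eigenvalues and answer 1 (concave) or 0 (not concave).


The Hessian of f(x,y) = -7*x^2 + 5*x*y - 6*y^2 + 9*x + 5*y - 5 is:
H = [[-14, 5], [5, -12]]
Trace = -14 - 12 = -26
Determinant = -14*-12 - (5)^2 = 143
Discriminant = (-26)^2 - 4*143 = 104.0
Eigenvalues: lambda_1 = -18.099, lambda_2 = -7.901
The function is concave.

1


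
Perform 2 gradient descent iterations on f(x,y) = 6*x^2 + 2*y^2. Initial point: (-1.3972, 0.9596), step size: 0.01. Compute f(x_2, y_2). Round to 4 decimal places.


Gradient descent on f(x,y) = 6*x^2 + 2*y^2.
Starting point: (-1.3972, 0.9596), alpha = 0.01
Step 1: grad_x = 2*6*-1.3972 = -16.7664, grad_y = 2*2*0.9596 = 3.8384
  x_1 = -1.3972 - 0.01*-16.7664 = -1.2295
  y_1 = 0.9596 - 0.01*3.8384 = 0.9212
Step 2: grad_x = 2*6*-1.2295 = -14.7544, grad_y = 2*2*0.9212 = 3.6849
  x_2 = -1.2295 - 0.01*-14.7544 = -1.082
  y_2 = 0.9212 - 0.01*3.6849 = 0.8844
f(-1.082, 0.8844) = 6*(-1.082)^2 + 2*0.8844^2 = 8.5884


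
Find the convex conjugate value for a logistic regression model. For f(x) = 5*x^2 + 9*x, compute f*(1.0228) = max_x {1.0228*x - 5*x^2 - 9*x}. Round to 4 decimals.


f*(y) = sup_x {y*x - a*x^2 - b*x} = sup_x {(y-b)*x - a*x^2}
FOC: (y - b) - 2a*x = 0 => x* = (y - b)/(2a)
x* = (1.0228 - 9)/(2*5) = -0.7977
f*(1.0228) = (y-b)^2/(4a) = (1.0228 - 9)^2/(4*5)
= 63.6357/20 = 3.1818


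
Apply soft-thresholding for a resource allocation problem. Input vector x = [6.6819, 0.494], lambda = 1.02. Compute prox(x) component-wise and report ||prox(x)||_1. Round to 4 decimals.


Soft-thresholding with lambda = 1.02:
prox(6.6819) = sign(6.6819)*max(|6.6819| - 1.02, 0) = 5.6619
prox(0.494) = sign(0.494)*max(|0.494| - 1.02, 0) = 0.0
prox(x) = [5.6619, 0.0]
||prox(x)||_1 = 5.6619 + 0.0 = 5.6619


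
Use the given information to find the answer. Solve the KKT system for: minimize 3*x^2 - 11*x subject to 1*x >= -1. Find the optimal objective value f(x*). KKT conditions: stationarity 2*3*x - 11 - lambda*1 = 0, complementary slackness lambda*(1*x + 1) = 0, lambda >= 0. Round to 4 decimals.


Step 1: Try lambda = 0 (constraint inactive).
Stationarity: 2*3*x - 11 = 0
x* = 11/(2*3) = 11/6 = 1.8333 (rounded; the exact value 11/6 is used below)
Check constraint: 1*1.8333 = 1.8333 >= -1 -- satisfied.
Step 2: Compute optimal value.
f(x*) = 3*(11/6)^2 - 11*(11/6) = -10.0833


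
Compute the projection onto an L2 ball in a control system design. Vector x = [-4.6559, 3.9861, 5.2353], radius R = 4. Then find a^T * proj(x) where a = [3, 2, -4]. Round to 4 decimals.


Step 1: Compute ||x|| (intermediates to 6 decimals).
||x|| = sqrt((-4.6559)^2 + 3.9861^2 + 5.2353^2) = 8.060693
Step 2: Project.
Since ||x|| > R, scale = R/||x|| = 4/8.060693 = 0.496235, proj(x) = scale * x
proj(x) = [-2.310421, 1.978042, 2.597939]
Step 3: Dot product.
a^T * proj(x) = 3*(-2.310421) + 2*1.978042 - 4*2.597939 = -13.3669


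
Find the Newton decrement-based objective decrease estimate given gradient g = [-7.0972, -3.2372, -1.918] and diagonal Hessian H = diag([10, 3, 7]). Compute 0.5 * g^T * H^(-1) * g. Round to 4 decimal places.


Step 1: H is diagonal, so H^(-1) * g = [-0.7097, -1.0791, -0.274].
Step 2: g^T H^(-1) g = sum_i g_i^2 / H_ii
  = (-7.0972)^2/10 + (-3.2372)^2/3 + (-1.918)^2/7
  = 5.037 + 3.4932 + 0.5255 = 9.0557
Step 3: Objective decrease = 0.5 * g^T H^(-1) g = 4.5279


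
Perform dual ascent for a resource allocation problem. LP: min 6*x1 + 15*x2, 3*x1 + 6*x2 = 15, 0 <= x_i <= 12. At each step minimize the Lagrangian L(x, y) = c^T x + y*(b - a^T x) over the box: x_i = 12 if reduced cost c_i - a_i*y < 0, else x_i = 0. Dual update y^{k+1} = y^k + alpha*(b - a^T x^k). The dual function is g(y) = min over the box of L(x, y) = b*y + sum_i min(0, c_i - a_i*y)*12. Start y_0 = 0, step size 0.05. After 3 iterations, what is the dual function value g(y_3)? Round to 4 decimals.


Dual ascent for LP: min 6*x1 + 15*x2, 3*x1 + 6*x2 = 15, 0 <= x_i <= 12
Step 1: y^k = 0.0, reduced costs: (6.0, 15.0)
  x^k = (0.0, 0.0), subgradient = b - a^T x = 15.0
  y^{k+1} = 0.0 + 0.05*15.0 = 0.75
Step 2: y^k = 0.75, reduced costs: (3.75, 10.5)
  x^k = (0.0, 0.0), subgradient = b - a^T x = 15.0
  y^{k+1} = 0.75 + 0.05*15.0 = 1.5
Step 3: y^k = 1.5, reduced costs: (1.5, 6.0)
  x^k = (0.0, 0.0), subgradient = b - a^T x = 15.0
  y^{k+1} = 1.5 + 0.05*15.0 = 2.25
Dual objective at y_3 = 2.25: reduced costs (-0.75, 1.5), box minimizer x = (12.0, 0.0)
g(y_3) = b*y + (c1 - a1*y)*x1 + (c2 - a2*y)*x2 = 15*2.25 + (-0.75)*12.0 + 1.5*0.0 = 33.75 - 9.0 + 0.0 = 24.75


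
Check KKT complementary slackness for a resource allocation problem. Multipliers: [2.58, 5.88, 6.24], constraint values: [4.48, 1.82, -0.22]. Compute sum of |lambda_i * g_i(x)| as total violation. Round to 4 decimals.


KKT complementary slackness check:
lambda_1 * g_1 = 2.58 * 4.48 = 11.5584
lambda_2 * g_2 = 5.88 * 1.82 = 10.7016
lambda_3 * g_3 = 6.24 * -0.22 = -1.3728
Total violation = 11.5584 + 10.7016 + 1.3728 = 23.6328


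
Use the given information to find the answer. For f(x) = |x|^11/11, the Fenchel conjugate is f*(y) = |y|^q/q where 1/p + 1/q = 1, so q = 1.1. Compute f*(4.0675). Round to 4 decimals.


The conjugate exponent q satisfies 1/p + 1/q = 1.
p = 11, so q = 11/(11 - 1) = 1.1
|y|^q = 4.0675^1.1 = 4.6802
f*(4.0675) = 4.6802 / 1.1 = 4.2547


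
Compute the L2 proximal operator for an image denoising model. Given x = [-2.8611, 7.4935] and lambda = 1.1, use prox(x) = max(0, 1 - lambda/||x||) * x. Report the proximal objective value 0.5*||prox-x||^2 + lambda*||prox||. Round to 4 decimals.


Step 1: Compute ||x||.
||x|| = 8.0211
Step 2: Compute scaling factor.
scale = max(0, 1 - 1.1/8.0211) = 0.8629
Step 3: prox(x) = [-2.4687, 6.4659]
||prox(x)|| = 6.9211
Step 4: Proximal objective.
0.5*||prox-x||^2 = 0.605
lambda*||prox|| = 7.6132
Total = 8.2182


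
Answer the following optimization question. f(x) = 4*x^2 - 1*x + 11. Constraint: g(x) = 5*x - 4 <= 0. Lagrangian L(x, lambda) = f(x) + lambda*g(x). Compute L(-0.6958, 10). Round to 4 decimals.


Step 1: Evaluate f(x).
f(-0.6958) = 4*(-0.6958)^2 - 1*(-0.6958) + 11 = 13.6324
Step 2: Evaluate g(x).
g(-0.6958) = 5*-0.6958 - 4 = -7.479
Step 3: Compute Lagrangian.
L = 13.6324 + 10*-7.479 = -61.1576


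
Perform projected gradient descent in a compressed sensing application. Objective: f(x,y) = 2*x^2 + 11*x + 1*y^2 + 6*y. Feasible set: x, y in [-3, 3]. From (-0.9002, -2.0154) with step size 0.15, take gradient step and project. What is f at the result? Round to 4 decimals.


Step 1: Compute gradient at (-0.9002, -2.0154).
grad_x = 2*2*-0.9002 + 11 = 7.3992
grad_y = 2*1*-2.0154 + 6 = 1.9692
Step 2: Gradient step.
x_raw = -0.9002 - 0.15*7.3992 = -2.0101
y_raw = -2.0154 - 0.15*1.9692 = -2.3108
Step 3: Project onto [-3, 3].
x_proj = clip(-2.0101) = -2.0101
y_proj = clip(-2.3108) = -2.3108
Step 4: Evaluate f.
f(-2.0101, -2.3108) = -22.555


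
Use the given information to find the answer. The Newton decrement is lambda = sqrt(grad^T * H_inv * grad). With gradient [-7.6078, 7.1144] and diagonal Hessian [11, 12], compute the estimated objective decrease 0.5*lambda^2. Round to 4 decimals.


Step 1: H is diagonal, so H^(-1) * g = [-0.6916, 0.5929].
Step 2: g^T H^(-1) g = sum_i g_i^2 / H_ii
  = (-7.6078)^2/11 + (7.1144)^2/12
  = 5.2617 + 4.2179 = 9.4796
Step 3: Objective decrease = 0.5 * g^T H^(-1) g = 4.7398


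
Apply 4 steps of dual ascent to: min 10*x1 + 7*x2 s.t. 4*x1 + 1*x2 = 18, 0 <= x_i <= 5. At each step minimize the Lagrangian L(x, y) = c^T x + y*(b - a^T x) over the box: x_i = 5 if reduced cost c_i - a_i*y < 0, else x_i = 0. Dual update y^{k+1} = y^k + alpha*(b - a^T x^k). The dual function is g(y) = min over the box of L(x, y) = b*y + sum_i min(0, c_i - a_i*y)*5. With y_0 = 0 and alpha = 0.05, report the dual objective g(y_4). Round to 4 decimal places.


Dual ascent for LP: min 10*x1 + 7*x2, 4*x1 + 1*x2 = 18, 0 <= x_i <= 5
Step 1: y^k = 0.0, reduced costs: (10.0, 7.0)
  x^k = (0.0, 0.0), subgradient = b - a^T x = 18.0
  y^{k+1} = 0.0 + 0.05*18.0 = 0.9
Step 2: y^k = 0.9, reduced costs: (6.4, 6.1)
  x^k = (0.0, 0.0), subgradient = b - a^T x = 18.0
  y^{k+1} = 0.9 + 0.05*18.0 = 1.8
Step 3: y^k = 1.8, reduced costs: (2.8, 5.2)
  x^k = (0.0, 0.0), subgradient = b - a^T x = 18.0
  y^{k+1} = 1.8 + 0.05*18.0 = 2.7
Step 4: y^k = 2.7, reduced costs: (-0.8, 4.3)
  x^k = (5.0, 0.0), subgradient = b - a^T x = -2.0
  y^{k+1} = 2.7 + 0.05*-2.0 = 2.6
Dual objective at y_4 = 2.6: reduced costs (-0.4, 4.4), box minimizer x = (5.0, 0.0)
g(y_4) = b*y + (c1 - a1*y)*x1 + (c2 - a2*y)*x2 = 18*2.6 + (-0.4)*5.0 + 4.4*0.0 = 46.8 - 2.0 + 0.0 = 44.8


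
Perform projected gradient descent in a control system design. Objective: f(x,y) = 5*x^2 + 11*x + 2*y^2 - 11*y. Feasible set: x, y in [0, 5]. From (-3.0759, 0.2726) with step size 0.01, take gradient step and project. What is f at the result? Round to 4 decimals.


Step 1: Compute gradient at (-3.0759, 0.2726).
grad_x = 2*5*-3.0759 + 11 = -19.759
grad_y = 2*2*0.2726 - 11 = -9.9096
Step 2: Gradient step.
x_raw = -3.0759 - 0.01*-19.759 = -2.8783
y_raw = 0.2726 - 0.01*-9.9096 = 0.3717
Step 3: Project onto [0, 5].
x_proj = clip(-2.8783) = 0.0
y_proj = clip(0.3717) = 0.3717
Step 4: Evaluate f.
f(0.0, 0.3717) = -3.8123


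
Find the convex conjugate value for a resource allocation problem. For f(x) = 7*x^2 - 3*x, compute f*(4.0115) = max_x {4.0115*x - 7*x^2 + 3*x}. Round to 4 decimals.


f*(y) = sup_x {y*x - a*x^2 - b*x} = sup_x {(y-b)*x - a*x^2}
FOC: (y - b) - 2a*x = 0 => x* = (y - b)/(2a)
x* = (4.0115 + 3)/(2*7) = 0.5008
f*(4.0115) = (y-b)^2/(4a) = (4.0115 + 3)^2/(4*7)
= 49.1611/28 = 1.7558


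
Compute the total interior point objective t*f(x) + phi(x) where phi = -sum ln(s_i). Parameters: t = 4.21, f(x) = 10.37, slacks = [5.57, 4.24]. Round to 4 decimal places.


Step 1: Compute log-barrier.
ln values: [1.7174, 1.4446]
phi = -(1.7174 + 1.4446) = -3.162
Step 2: Compute augmented objective.
t*f(x) = 4.21*10.37 = 43.6577
Total = 43.6577 - 3.162 = 40.4957


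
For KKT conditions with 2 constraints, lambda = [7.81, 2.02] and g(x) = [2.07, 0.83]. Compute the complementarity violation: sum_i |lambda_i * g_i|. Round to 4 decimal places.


KKT complementary slackness check:
lambda_1 * g_1 = 7.81 * 2.07 = 16.1667
lambda_2 * g_2 = 2.02 * 0.83 = 1.6766
Total violation = 16.1667 + 1.6766 = 17.8433


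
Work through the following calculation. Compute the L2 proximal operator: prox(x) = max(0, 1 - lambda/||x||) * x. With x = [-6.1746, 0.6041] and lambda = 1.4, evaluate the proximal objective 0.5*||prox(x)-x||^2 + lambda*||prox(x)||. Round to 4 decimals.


Step 1: Compute ||x||.
||x|| = 6.2041
Step 2: Compute scaling factor.
scale = max(0, 1 - 1.4/6.2041) = 0.7743
Step 3: prox(x) = [-4.7813, 0.4678]
||prox(x)|| = 4.8041
Step 4: Proximal objective.
0.5*||prox-x||^2 = 0.98
lambda*||prox|| = 6.7257
Total = 7.7057


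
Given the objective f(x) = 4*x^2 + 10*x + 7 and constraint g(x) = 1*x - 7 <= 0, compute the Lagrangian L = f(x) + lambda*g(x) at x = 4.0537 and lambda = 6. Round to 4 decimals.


Step 1: Evaluate f(x).
f(4.0537) = 4*4.0537^2 + 10*4.0537 + 7 = 113.2669
Step 2: Evaluate g(x).
g(4.0537) = 1*4.0537 - 7 = -2.9463
Step 3: Compute Lagrangian.
L = 113.2669 + 6*-2.9463 = 95.5891


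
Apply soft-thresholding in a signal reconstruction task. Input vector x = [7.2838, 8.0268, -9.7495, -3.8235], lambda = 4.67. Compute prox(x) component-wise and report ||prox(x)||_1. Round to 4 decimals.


Soft-thresholding with lambda = 4.67:
prox(7.2838) = sign(7.2838)*max(|7.2838| - 4.67, 0) = 2.6138
prox(8.0268) = sign(8.0268)*max(|8.0268| - 4.67, 0) = 3.3568
prox(-9.7495) = sign(-9.7495)*max(|-9.7495| - 4.67, 0) = -5.0795
prox(-3.8235) = sign(-3.8235)*max(|-3.8235| - 4.67, 0) = 0.0
prox(x) = [2.6138, 3.3568, -5.0795, 0.0]
||prox(x)||_1 = 2.6138 + 3.3568 + 5.0795 + 0.0 = 11.0501


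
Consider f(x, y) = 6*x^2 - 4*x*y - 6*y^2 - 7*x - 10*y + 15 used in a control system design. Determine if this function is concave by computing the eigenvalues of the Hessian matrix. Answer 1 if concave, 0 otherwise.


The Hessian of f(x,y) = 6*x^2 - 4*x*y - 6*y^2 - 7*x - 10*y + 15 is:
H = [[12, -4], [-4, -12]]
Trace = 12 - 12 = 0
Determinant = 12*-12 - (-4)^2 = -160
Discriminant = (0)^2 - 4*-160 = 640.0
Eigenvalues: lambda_1 = -12.6491, lambda_2 = 12.6491
The function is not concave.

0


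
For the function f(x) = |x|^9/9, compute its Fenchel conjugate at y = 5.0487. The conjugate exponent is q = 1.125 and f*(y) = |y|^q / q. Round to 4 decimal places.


The conjugate exponent q satisfies 1/p + 1/q = 1.
p = 9, so q = 9/(9 - 1) = 1.125
|y|^q = 5.0487^1.125 = 6.1813
f*(5.0487) = 6.1813 / 1.125 = 5.4945


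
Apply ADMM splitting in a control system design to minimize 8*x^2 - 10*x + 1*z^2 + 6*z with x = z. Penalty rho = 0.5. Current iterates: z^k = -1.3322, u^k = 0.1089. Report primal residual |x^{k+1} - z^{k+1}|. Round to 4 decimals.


ADMM iteration with rho = 0.5, z^k = -1.3322, u^k = 0.1089
Step 1: x-update.
Minimize 8*x^2 - 10*x + (0.5/2)*(x + 1.3322 + 0.1089)^2
FOC: (2*8 + 0.5)*x = 10 + 0.5*(-1.3322 - 0.1089)
x^{k+1} = 0.5624
Step 2: z-update.
Minimize 1*z^2 + 6*z + (0.5/2)*(0.5624 - z + 0.1089)^2
FOC: (2*1 + 0.5)*z = -6 + 0.5*(0.5624 + 0.1089)
z^{k+1} = -2.2657
Step 3: u-update.
u^{k+1} = 0.1089 + 0.5624 + 2.2657 = 2.937
Step 4: Primal residual = |0.5624 + 2.2657| = 2.8281


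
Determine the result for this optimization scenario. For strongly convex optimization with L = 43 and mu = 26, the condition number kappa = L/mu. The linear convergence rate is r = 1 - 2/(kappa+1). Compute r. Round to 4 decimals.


Step 1: Compute the condition number.
kappa = L/mu = 43/26 = 1.6538
Step 2: Compute the convergence rate.
r = 1 - 2/(kappa + 1) = 1 - 2*mu/(L + mu) = (L - mu)/(L + mu) = 17/69 = 0.2464


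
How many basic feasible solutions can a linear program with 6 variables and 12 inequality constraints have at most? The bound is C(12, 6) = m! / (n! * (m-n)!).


Each vertex corresponds to some choice of n active constraints out of m, so the number of vertices is at most C(m, n) = m! / (n!(m-n)!).
m = 12, n = 6
Numerator: 12 * 11 * 10 * 9 * 8 * 7
Denominator: 6! = 720
C(12, 6) = 924


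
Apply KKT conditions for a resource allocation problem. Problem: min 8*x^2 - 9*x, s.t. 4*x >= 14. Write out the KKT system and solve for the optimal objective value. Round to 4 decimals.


Step 1: Try lambda = 0 (constraint inactive).
x_unc = 9/(2*8) = 0.5625
Check: 4*0.5625 = 2.25 < 14 -- violated!
Step 2: Constraint must be active: 4*x = 14
x* = 14/4 = 3.5
lambda = (2*8*3.5 - 9)/4 = 11.75
Step 3: Compute optimal value.
f(x*) = 8*3.5^2 - 9*3.5 = 66.5


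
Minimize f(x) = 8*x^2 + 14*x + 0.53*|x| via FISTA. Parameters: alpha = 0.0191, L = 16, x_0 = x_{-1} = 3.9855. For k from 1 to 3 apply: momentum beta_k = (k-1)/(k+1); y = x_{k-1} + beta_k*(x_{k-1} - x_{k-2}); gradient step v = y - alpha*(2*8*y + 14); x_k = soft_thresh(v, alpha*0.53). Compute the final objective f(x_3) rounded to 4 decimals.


FISTA on f(x) = 8*x^2 + 14*x + 0.53*|x|
L = 16, alpha = 0.0191
Iteration 1: beta = 0.0, y = 3.9855 + 0.0*(3.9855 - 3.9855) = 3.9855
  grad(y) = 77.768, v = y - alpha*grad = 2.5001
  prox(v) = soft_thresh(2.5001, 0.0101) = 2.49
Iteration 2: beta = 0.3333, y = 2.49 + 0.3333*(2.49 - 3.9855) = 1.9915
  grad(y) = 45.8642, v = y - alpha*grad = 1.1155
  prox(v) = soft_thresh(1.1155, 0.0101) = 1.1054
Iteration 3: beta = 0.5, y = 1.1054 + 0.5*(1.1054 - 2.49) = 0.4131
  grad(y) = 20.6091, v = y - alpha*grad = 0.0194
  prox(v) = soft_thresh(0.0194, 0.0101) = 0.0093
f(x_3) = 8*0.0093^2 + 14*0.0093 + 0.53*|0.0093| = 0.136


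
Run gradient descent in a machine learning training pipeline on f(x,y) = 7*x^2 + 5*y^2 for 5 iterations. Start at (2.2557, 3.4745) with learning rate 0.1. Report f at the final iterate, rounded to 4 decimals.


Gradient descent on f(x,y) = 7*x^2 + 5*y^2.
Starting point: (2.2557, 3.4745), alpha = 0.1
Step 1: grad_x = 2*7*2.2557 = 31.5798, grad_y = 2*5*3.4745 = 34.745
  x_1 = 2.2557 - 0.1*31.5798 = -0.9023
  y_1 = 3.4745 - 0.1*34.745 = 0.0
Step 2: grad_x = 2*7*-0.9023 = -12.6319, grad_y = 2*5*0.0 = 0.0
  x_2 = -0.9023 - 0.1*-12.6319 = 0.3609
  y_2 = 0.0 - 0.1*0.0 = 0.0
Step 3: grad_x = 2*7*0.3609 = 5.0528, grad_y = 2*5*0.0 = 0.0
  x_3 = 0.3609 - 0.1*5.0528 = -0.1444
  y_3 = 0.0 - 0.1*0.0 = 0.0
Step 4: grad_x = 2*7*-0.1444 = -2.0211, grad_y = 2*5*0.0 = 0.0
  x_4 = -0.1444 - 0.1*-2.0211 = 0.0577
  y_4 = 0.0 - 0.1*0.0 = 0.0
Step 5: grad_x = 2*7*0.0577 = 0.8084, grad_y = 2*5*0.0 = 0.0
  x_5 = 0.0577 - 0.1*0.8084 = -0.0231
  y_5 = 0.0 - 0.1*0.0 = 0.0
f(-0.0231, 0.0) = 7*(-0.0231)^2 + 5*0.0^2 = 0.0037


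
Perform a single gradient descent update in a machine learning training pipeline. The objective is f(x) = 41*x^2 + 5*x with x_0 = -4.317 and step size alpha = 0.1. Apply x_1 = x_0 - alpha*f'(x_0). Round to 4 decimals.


We compute the gradient at x_0 and apply the update.
f'(x) = 82*x + 5
f'(-4.317) = 82*-4.317 + 5 = -348.994
x_1 = -4.317 - 0.1*-348.994 = 30.5824
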